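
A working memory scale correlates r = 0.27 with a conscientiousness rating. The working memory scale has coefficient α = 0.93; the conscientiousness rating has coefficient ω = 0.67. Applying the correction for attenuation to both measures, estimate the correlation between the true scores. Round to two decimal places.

r_true = r_obs / √(r_xx · r_yy) = 0.27 / √(0.93 × 0.67) = 0.27 / √0.6231 = 0.27 / 0.7894 ≈ 0.34.

0.34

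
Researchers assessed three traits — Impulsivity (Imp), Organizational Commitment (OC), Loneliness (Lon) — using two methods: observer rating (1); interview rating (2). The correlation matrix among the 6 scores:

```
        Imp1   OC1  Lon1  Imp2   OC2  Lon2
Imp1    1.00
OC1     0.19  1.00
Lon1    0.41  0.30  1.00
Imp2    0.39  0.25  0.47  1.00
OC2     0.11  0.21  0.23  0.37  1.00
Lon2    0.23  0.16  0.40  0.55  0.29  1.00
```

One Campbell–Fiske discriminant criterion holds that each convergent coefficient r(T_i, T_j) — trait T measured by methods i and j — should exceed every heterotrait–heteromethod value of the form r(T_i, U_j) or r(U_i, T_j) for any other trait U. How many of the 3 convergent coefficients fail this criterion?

Each convergent coefficient versus the relevant comparison correlations:
Imp (methods 1·2): 0.39 vs {0.11, 0.25, 0.23, 0.47} → fail.
OC (methods 1·2): 0.21 vs {0.25, 0.11, 0.16, 0.23} → fail.
Lon (methods 1·2): 0.40 vs {0.47, 0.23, 0.23, 0.16} → fail.
3 of 3 fail.

3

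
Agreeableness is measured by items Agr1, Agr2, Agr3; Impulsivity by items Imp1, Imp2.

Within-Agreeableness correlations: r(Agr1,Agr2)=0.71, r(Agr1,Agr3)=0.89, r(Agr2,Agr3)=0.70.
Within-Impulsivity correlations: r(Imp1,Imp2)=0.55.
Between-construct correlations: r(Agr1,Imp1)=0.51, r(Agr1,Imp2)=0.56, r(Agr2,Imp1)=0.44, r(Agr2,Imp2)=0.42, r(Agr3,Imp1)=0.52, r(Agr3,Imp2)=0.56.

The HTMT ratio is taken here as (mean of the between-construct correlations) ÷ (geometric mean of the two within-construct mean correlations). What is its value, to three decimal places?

Mean between = 3.01/6 = 0.5017.
Mean within-Agr = 2.30/3 = 0.7667; mean within-Imp = 0.55/1 = 0.5500.
Geometric mean = √(0.7667 × 0.5500) = 0.6494.
HTMT = 0.5017 / 0.6494 = 0.773.

0.773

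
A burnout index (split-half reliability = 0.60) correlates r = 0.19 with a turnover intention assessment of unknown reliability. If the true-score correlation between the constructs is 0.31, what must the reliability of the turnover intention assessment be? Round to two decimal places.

r_true = r_obs / √(r_xx · r_yy) ⇒ 0.31 = 0.19 / √(0.60 · r_yy).
√(0.60 · r_yy) = 0.19 / 0.31 = 0.6129; 0.60 · r_yy = 0.3756; r_yy = 0.3756 / 0.60 ≈ 0.63.

0.63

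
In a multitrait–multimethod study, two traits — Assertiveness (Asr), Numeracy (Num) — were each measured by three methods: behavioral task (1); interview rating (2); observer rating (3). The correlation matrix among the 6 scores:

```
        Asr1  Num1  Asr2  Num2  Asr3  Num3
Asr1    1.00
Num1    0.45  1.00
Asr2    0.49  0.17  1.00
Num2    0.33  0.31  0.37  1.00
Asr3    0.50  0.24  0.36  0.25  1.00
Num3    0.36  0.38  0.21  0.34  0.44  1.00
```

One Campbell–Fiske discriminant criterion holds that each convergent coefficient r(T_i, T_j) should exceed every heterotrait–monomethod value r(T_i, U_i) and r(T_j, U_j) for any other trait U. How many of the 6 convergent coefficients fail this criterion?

Each convergent coefficient versus the relevant comparison correlations:
Asr (methods 1·2): 0.49 vs {0.45, 0.37} → pass.
Asr (methods 1·3): 0.50 vs {0.45, 0.44} → pass.
Asr (methods 2·3): 0.36 vs {0.37, 0.44} → fail.
Num (methods 1·2): 0.31 vs {0.45, 0.37} → fail.
Num (methods 1·3): 0.38 vs {0.45, 0.44} → fail.
Num (methods 2·3): 0.34 vs {0.37, 0.44} → fail.
4 of 6 fail.

4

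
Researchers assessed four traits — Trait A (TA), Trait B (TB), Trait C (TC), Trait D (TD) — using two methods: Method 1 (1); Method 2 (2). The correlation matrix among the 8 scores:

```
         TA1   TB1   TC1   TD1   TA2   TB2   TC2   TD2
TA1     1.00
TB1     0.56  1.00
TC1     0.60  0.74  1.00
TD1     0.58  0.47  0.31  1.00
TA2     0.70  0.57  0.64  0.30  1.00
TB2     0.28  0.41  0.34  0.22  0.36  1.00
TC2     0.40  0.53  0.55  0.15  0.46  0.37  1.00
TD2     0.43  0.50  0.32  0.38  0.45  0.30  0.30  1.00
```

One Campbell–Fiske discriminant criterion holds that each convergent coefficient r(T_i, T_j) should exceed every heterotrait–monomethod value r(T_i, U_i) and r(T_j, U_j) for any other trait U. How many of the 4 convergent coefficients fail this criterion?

3

Convergent coefficients and their comparison sets:
TA (methods 1·2): 0.70 vs {0.56, 0.36, 0.60, 0.46, 0.58, 0.45} → pass.
TB (methods 1·2): 0.41 vs {0.56, 0.36, 0.74, 0.37, 0.47, 0.30} → fail.
TC (methods 1·2): 0.55 vs {0.60, 0.46, 0.74, 0.37, 0.31, 0.30} → fail.
TD (methods 1·2): 0.38 vs {0.58, 0.45, 0.47, 0.30, 0.31, 0.30} → fail.
3 of 4 fail.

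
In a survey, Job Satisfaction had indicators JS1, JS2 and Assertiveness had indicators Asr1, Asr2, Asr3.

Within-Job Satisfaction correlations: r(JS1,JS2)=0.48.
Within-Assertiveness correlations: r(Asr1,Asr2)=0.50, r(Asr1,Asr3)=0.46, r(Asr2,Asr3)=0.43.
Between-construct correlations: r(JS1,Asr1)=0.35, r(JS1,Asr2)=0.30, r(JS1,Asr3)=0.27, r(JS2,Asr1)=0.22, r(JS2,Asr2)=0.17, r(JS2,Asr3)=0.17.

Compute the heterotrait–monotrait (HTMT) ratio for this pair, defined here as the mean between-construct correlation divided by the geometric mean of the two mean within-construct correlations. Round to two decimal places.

Between-construct mean = 1.48/6 = 0.2467.
Mean within-JS = 0.48/1 = 0.4800; mean within-Asr = 1.39/3 = 0.4633.
Geometric mean = √(0.4800 × 0.4633) = 0.4716.
HTMT = 0.2467 / 0.4716 = 0.52.

0.52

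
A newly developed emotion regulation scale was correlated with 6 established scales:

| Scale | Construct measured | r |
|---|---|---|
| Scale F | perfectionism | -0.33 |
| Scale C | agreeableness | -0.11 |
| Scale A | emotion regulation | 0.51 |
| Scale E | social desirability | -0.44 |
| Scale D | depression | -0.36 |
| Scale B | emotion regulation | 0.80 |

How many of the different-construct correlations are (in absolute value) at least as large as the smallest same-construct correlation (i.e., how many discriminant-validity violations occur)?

Convergent (same construct = emotion regulation): Scale A, Scale B.
Smallest convergent = 0.51. Discriminant |r|: 0.33, 0.11, 0.44, 0.36; count ≥ 0.51 → 0.

0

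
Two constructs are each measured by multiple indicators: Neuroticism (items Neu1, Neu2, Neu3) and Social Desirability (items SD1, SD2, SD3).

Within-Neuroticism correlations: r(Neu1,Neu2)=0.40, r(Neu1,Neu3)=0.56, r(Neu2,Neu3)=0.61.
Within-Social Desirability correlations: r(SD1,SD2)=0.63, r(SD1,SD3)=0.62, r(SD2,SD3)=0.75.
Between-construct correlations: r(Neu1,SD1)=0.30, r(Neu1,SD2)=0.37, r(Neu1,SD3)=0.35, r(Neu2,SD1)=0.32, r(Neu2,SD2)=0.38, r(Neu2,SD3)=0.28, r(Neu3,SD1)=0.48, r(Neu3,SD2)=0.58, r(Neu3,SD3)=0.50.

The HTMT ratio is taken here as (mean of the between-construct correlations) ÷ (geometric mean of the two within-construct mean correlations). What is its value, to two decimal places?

Mean between = 3.56/9 = 0.3956.
Mean within-Neu = 1.57/3 = 0.5233; mean within-SD = 2.00/3 = 0.6667.
Geometric mean = √(0.5233 × 0.6667) = 0.5907.
HTMT = 0.3956 / 0.5907 = 0.67.

0.67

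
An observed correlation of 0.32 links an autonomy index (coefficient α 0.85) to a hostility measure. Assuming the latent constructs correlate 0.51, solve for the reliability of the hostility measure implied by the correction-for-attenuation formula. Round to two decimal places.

r_true = r_obs / √(r_xx · r_yy) ⇒ 0.51 = 0.32 / √(0.85 · r_yy).
√(0.85 · r_yy) = 0.32 / 0.51 = 0.6275; 0.85 · r_yy = 0.3938; r_yy = 0.3938 / 0.85 ≈ 0.46.

0.46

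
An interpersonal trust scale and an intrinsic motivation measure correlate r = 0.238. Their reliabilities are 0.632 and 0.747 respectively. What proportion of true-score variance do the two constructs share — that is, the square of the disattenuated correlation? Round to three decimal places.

Disattenuated r = 0.238 / √(0.632 × 0.747) = 0.238 / 0.6871 = 0.3464.
Shared true-score variance = 0.3464² = 0.1200 ≈ 0.120.

0.120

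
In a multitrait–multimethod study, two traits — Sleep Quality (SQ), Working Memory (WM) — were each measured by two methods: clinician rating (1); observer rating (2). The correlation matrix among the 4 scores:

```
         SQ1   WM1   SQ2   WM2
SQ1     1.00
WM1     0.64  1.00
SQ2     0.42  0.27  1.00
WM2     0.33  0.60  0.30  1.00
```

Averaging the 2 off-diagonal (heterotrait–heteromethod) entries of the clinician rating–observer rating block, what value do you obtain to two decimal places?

HTHM values (method 1 × method 2): 0.33, 0.27; mean = 0.60/2 = 0.30.

0.30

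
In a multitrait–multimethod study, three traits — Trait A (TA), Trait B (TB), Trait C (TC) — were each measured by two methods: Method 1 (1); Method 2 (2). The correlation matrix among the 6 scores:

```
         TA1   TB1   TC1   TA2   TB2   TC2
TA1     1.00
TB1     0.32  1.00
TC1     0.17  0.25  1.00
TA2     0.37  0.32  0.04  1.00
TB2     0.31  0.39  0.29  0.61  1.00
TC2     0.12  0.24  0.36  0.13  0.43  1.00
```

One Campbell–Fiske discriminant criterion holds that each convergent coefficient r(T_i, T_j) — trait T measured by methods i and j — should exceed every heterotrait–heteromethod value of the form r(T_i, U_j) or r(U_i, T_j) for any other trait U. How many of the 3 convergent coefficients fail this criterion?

Checking each validity diagonal entry against its comparison values:
TA (methods 1·2): 0.37 vs {0.31, 0.32, 0.12, 0.04} → pass.
TB (methods 1·2): 0.39 vs {0.32, 0.31, 0.24, 0.29} → pass.
TC (methods 1·2): 0.36 vs {0.04, 0.12, 0.29, 0.24} → pass.
0 of 3 fail.

0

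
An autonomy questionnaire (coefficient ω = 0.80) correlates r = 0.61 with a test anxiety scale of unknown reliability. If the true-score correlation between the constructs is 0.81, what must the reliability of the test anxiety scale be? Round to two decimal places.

0.71

r_true = r_obs / √(r_xx · r_yy) ⇒ 0.81 = 0.61 / √(0.80 · r_yy).
√(0.80 · r_yy) = 0.61 / 0.81 = 0.7531; 0.80 · r_yy = 0.5672; r_yy = 0.5672 / 0.80 ≈ 0.71.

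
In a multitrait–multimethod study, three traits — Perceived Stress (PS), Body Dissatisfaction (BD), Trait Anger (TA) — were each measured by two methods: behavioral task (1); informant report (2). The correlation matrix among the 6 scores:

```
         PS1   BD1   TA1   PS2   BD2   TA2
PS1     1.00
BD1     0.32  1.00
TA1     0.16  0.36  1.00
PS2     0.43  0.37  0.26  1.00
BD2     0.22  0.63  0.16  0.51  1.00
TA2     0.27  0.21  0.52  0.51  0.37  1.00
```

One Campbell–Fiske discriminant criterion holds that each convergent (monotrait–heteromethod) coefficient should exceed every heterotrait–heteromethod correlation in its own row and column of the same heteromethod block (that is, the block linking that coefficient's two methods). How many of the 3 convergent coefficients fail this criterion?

0

Convergent coefficients and their comparison sets:
PS (methods 1·2): 0.43 vs {0.22, 0.37, 0.27, 0.26} → pass.
BD (methods 1·2): 0.63 vs {0.37, 0.22, 0.21, 0.16} → pass.
TA (methods 1·2): 0.52 vs {0.26, 0.27, 0.16, 0.21} → pass.
0 of 3 fail.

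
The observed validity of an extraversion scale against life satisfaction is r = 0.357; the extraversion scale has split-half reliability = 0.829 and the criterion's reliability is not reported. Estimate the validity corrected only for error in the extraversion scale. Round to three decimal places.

Single correction: r_c = r_obs / √r_xx = 0.357 / √0.829 = 0.357 / 0.9105 ≈ 0.392.

0.392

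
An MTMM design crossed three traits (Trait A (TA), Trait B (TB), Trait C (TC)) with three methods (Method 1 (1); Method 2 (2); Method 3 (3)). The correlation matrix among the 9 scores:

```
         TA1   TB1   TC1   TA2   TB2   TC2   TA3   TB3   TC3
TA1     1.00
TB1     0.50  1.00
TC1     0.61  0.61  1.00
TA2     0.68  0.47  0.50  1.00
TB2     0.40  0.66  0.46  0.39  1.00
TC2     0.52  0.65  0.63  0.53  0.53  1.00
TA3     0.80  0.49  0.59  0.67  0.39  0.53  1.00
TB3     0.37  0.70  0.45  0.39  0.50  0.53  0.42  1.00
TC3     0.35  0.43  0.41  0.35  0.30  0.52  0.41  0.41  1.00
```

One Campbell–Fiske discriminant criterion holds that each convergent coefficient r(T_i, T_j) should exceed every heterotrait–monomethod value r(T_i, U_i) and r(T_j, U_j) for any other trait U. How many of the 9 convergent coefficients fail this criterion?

Convergent coefficients and their comparison sets:
TA (methods 1·2): 0.68 vs {0.50, 0.39, 0.61, 0.53} → pass.
TA (methods 1·3): 0.80 vs {0.50, 0.42, 0.61, 0.41} → pass.
TA (methods 2·3): 0.67 vs {0.39, 0.42, 0.53, 0.41} → pass.
TB (methods 1·2): 0.66 vs {0.50, 0.39, 0.61, 0.53} → pass.
TB (methods 1·3): 0.70 vs {0.50, 0.42, 0.61, 0.41} → pass.
TB (methods 2·3): 0.50 vs {0.39, 0.42, 0.53, 0.41} → fail.
TC (methods 1·2): 0.63 vs {0.61, 0.53, 0.61, 0.53} → pass.
TC (methods 1·3): 0.41 vs {0.61, 0.41, 0.61, 0.41} → fail.
TC (methods 2·3): 0.52 vs {0.53, 0.41, 0.53, 0.41} → fail.
3 of 9 fail.

3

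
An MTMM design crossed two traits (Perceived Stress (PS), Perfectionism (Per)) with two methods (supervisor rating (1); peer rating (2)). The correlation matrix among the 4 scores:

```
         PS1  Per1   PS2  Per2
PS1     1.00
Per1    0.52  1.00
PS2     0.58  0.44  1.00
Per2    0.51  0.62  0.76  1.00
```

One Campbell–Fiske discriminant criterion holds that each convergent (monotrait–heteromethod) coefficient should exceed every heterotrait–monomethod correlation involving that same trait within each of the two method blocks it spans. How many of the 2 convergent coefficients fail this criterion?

Convergent coefficients and their comparison sets:
PS (methods 1·2): 0.58 vs {0.52, 0.76} → fail.
Per (methods 1·2): 0.62 vs {0.52, 0.76} → fail.
2 of 2 fail.

2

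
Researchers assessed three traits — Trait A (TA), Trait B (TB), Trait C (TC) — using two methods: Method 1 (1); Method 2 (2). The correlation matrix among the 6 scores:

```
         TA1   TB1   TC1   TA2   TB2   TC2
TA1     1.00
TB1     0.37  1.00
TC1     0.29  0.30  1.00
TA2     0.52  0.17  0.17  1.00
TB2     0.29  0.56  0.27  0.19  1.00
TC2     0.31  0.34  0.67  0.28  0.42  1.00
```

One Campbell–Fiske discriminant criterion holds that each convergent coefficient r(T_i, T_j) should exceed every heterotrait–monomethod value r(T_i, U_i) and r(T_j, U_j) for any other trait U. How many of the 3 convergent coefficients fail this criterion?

Each convergent coefficient versus the relevant comparison correlations:
TA (methods 1·2): 0.52 vs {0.37, 0.19, 0.29, 0.28} → pass.
TB (methods 1·2): 0.56 vs {0.37, 0.19, 0.30, 0.42} → pass.
TC (methods 1·2): 0.67 vs {0.29, 0.28, 0.30, 0.42} → pass.
0 of 3 fail.

0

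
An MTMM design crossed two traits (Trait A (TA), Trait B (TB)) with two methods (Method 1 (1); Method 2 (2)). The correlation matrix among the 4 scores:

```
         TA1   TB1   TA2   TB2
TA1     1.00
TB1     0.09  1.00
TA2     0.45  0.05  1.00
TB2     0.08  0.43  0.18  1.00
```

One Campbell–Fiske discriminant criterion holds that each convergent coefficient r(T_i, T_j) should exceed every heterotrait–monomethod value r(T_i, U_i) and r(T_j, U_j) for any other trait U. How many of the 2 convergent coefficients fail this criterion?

Each convergent coefficient versus the relevant comparison correlations:
TA (methods 1·2): 0.45 vs {0.09, 0.18} → pass.
TB (methods 1·2): 0.43 vs {0.09, 0.18} → pass.
0 of 2 fail.

0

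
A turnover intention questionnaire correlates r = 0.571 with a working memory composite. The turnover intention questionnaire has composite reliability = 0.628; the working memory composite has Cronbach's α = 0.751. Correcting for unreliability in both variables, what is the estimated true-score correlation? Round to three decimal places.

0.831

r_true = r_obs / √(r_xx · r_yy) = 0.571 / √(0.628 × 0.751) = 0.571 / √0.471628 = 0.571 / 0.6868 ≈ 0.831.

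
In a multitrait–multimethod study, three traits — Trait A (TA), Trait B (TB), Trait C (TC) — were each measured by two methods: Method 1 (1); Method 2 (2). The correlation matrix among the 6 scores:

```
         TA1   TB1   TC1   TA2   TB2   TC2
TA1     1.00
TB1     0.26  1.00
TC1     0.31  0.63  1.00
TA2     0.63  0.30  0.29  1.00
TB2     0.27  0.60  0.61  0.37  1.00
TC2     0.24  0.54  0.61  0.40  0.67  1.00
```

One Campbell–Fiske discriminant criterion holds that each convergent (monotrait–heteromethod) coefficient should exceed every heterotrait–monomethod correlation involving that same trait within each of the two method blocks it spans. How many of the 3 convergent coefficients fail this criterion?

2

Each convergent coefficient versus the relevant comparison correlations:
TA (methods 1·2): 0.63 vs {0.26, 0.37, 0.31, 0.40} → pass.
TB (methods 1·2): 0.60 vs {0.26, 0.37, 0.63, 0.67} → fail.
TC (methods 1·2): 0.61 vs {0.31, 0.40, 0.63, 0.67} → fail.
2 of 3 fail.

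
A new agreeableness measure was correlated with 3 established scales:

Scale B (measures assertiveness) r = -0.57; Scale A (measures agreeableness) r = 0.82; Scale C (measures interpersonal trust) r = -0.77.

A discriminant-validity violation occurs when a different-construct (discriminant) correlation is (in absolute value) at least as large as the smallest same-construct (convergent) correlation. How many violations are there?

0

Convergent (same construct = agreeableness): Scale A.
Smallest convergent = 0.82. Discriminant |r|: 0.57, 0.77; count ≥ 0.82 → 0.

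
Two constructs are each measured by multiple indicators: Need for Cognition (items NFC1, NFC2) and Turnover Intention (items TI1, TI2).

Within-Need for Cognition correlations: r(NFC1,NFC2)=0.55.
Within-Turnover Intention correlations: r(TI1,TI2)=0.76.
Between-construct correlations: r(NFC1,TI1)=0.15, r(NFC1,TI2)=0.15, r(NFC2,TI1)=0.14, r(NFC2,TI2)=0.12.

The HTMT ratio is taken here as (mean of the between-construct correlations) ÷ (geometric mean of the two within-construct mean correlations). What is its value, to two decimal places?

Between-construct mean = 0.56/4 = 0.1400.
Mean within-NFC = 0.55/1 = 0.5500; mean within-TI = 0.76/1 = 0.7600.
Geometric mean = √(0.5500 × 0.7600) = 0.6465.
HTMT = 0.1400 / 0.6465 = 0.22.

0.22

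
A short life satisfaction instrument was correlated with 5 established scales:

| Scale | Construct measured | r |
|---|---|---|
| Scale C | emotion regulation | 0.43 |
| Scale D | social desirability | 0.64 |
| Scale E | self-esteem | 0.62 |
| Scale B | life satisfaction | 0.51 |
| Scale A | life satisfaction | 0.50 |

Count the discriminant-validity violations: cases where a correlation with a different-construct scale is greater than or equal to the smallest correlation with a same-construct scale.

2

Convergent (same construct = life satisfaction): Scale B, Scale A.
Smallest convergent = 0.50. Discriminant values: 0.43, 0.64, 0.62; count ≥ 0.50 → 2.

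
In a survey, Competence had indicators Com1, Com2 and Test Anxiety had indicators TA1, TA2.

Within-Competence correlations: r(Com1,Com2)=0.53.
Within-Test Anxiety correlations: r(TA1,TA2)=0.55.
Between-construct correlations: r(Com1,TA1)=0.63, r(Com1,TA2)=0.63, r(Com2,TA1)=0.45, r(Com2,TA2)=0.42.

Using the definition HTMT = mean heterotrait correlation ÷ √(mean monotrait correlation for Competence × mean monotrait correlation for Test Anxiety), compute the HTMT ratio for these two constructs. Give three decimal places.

0.986

Mean between = 2.13/4 = 0.5325.
Mean within-Com = 0.53/1 = 0.5300; mean within-TA = 0.55/1 = 0.5500.
Geometric mean = √(0.5300 × 0.5500) = 0.5399.
HTMT = 0.5325 / 0.5399 = 0.986.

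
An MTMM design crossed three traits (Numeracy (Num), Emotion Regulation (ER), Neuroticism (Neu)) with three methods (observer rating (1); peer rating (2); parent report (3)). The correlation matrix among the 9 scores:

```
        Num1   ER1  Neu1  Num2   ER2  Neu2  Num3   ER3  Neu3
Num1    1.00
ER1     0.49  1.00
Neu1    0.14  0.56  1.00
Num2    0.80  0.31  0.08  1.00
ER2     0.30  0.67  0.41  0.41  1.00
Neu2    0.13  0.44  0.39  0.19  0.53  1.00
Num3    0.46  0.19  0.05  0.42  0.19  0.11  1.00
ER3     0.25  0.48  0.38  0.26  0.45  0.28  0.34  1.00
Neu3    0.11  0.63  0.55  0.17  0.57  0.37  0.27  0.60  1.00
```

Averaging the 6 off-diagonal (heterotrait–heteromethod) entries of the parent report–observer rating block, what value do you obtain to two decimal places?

HTHM values (method 3 × method 1): 0.19, 0.05, 0.25, 0.38, 0.11, 0.63; mean = 1.61/6 = 0.27.

0.27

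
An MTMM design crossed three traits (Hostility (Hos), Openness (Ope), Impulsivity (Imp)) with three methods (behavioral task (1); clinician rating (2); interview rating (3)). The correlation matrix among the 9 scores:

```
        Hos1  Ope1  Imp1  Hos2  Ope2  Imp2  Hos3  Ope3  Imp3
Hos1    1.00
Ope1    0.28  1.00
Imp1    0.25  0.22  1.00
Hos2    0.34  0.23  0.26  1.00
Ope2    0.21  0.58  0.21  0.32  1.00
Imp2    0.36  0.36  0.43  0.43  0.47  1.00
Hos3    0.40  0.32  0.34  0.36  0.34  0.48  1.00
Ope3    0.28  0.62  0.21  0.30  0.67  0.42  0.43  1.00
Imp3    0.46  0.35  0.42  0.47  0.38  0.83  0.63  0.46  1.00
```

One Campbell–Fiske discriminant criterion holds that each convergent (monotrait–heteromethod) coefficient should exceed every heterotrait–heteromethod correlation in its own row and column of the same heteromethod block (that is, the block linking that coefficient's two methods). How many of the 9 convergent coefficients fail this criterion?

Checking each validity diagonal entry against its comparison values:
Hos (methods 1·2): 0.34 vs {0.21, 0.23, 0.36, 0.26} → fail.
Hos (methods 1·3): 0.40 vs {0.28, 0.32, 0.46, 0.34} → fail.
Hos (methods 2·3): 0.36 vs {0.30, 0.34, 0.47, 0.48} → fail.
Ope (methods 1·2): 0.58 vs {0.23, 0.21, 0.36, 0.21} → pass.
Ope (methods 1·3): 0.62 vs {0.32, 0.28, 0.35, 0.21} → pass.
Ope (methods 2·3): 0.67 vs {0.34, 0.30, 0.38, 0.42} → pass.
Imp (methods 1·2): 0.43 vs {0.26, 0.36, 0.21, 0.36} → pass.
Imp (methods 1·3): 0.42 vs {0.34, 0.46, 0.21, 0.35} → fail.
Imp (methods 2·3): 0.83 vs {0.48, 0.47, 0.42, 0.38} → pass.
4 of 9 fail.

4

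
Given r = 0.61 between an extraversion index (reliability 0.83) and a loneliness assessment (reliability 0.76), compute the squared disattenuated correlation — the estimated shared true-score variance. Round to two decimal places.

Disattenuated r = 0.61 / √(0.83 × 0.76) = 0.61 / 0.7942 = 0.7681.
Shared true-score variance = 0.7681² = 0.5900 ≈ 0.59.

0.59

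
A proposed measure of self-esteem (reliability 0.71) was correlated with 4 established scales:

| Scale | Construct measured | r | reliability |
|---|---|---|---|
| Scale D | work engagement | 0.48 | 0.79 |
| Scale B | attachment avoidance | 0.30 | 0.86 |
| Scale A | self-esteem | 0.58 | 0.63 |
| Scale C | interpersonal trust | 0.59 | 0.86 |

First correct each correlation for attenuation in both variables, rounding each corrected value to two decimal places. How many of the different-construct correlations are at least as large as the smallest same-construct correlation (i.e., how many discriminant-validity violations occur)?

Disattenuated r (r / √(r_scale · r_new)):
  Scale D (disc): 0.48 / √(0.79·0.71) = 0.64
  Scale B (disc): 0.30 / √(0.86·0.71) = 0.38
  Scale A (conv): 0.58 / √(0.63·0.71) = 0.87
  Scale C (disc): 0.59 / √(0.86·0.71) = 0.76
Smallest convergent = 0.87. Discriminant values: 0.64, 0.38, 0.76; count ≥ 0.87 → 0.

0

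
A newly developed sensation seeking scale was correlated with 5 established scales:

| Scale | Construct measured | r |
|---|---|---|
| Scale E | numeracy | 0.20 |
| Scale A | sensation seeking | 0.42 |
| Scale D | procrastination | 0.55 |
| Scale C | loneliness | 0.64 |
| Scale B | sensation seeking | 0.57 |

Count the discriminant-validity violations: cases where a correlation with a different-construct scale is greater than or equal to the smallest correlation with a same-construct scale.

2

Convergent (same construct = sensation seeking): Scale A, Scale B.
Smallest convergent = 0.42. Discriminant values: 0.20, 0.55, 0.64; count ≥ 0.42 → 2.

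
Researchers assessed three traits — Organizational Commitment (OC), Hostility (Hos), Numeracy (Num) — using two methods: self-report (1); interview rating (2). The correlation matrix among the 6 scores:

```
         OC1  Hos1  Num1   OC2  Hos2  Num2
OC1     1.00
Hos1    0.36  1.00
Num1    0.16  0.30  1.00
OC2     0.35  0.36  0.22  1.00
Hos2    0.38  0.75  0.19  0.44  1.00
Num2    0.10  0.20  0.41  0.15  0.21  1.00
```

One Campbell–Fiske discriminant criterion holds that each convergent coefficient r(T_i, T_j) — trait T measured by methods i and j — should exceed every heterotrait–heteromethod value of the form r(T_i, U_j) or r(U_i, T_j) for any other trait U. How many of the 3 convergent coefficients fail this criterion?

1

Checking each validity diagonal entry against its comparison values:
OC (methods 1·2): 0.35 vs {0.38, 0.36, 0.10, 0.22} → fail.
Hos (methods 1·2): 0.75 vs {0.36, 0.38, 0.20, 0.19} → pass.
Num (methods 1·2): 0.41 vs {0.22, 0.10, 0.19, 0.20} → pass.
1 of 3 fail.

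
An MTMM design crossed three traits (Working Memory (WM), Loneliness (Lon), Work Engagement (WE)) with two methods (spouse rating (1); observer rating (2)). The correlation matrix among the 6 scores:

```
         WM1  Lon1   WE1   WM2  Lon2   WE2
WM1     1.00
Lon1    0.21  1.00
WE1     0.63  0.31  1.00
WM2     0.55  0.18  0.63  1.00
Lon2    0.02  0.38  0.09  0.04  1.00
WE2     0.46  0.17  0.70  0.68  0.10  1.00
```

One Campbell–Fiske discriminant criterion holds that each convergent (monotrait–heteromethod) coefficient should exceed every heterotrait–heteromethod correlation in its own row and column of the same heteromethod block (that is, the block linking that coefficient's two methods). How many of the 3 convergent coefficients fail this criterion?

Each convergent coefficient versus the relevant comparison correlations:
WM (methods 1·2): 0.55 vs {0.02, 0.18, 0.46, 0.63} → fail.
Lon (methods 1·2): 0.38 vs {0.18, 0.02, 0.17, 0.09} → pass.
WE (methods 1·2): 0.70 vs {0.63, 0.46, 0.09, 0.17} → pass.
1 of 3 fail.

1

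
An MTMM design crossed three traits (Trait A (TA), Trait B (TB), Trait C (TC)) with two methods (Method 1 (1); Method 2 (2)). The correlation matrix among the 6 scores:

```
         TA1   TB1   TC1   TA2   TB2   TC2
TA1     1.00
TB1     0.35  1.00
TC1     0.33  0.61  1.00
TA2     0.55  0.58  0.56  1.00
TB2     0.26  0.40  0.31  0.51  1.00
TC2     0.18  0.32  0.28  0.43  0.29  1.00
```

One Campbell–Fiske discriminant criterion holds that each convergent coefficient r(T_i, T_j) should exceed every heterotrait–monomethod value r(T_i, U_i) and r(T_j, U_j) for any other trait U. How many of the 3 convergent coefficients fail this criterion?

2

Checking each validity diagonal entry against its comparison values:
TA (methods 1·2): 0.55 vs {0.35, 0.51, 0.33, 0.43} → pass.
TB (methods 1·2): 0.40 vs {0.35, 0.51, 0.61, 0.29} → fail.
TC (methods 1·2): 0.28 vs {0.33, 0.43, 0.61, 0.29} → fail.
2 of 3 fail.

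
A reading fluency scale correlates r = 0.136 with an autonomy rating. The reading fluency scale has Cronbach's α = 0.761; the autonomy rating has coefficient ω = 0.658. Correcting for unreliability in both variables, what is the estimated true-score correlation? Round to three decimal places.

0.192

r_true = r_obs / √(r_xx · r_yy) = 0.136 / √(0.761 × 0.658) = 0.136 / √0.500738 = 0.136 / 0.7076 ≈ 0.192.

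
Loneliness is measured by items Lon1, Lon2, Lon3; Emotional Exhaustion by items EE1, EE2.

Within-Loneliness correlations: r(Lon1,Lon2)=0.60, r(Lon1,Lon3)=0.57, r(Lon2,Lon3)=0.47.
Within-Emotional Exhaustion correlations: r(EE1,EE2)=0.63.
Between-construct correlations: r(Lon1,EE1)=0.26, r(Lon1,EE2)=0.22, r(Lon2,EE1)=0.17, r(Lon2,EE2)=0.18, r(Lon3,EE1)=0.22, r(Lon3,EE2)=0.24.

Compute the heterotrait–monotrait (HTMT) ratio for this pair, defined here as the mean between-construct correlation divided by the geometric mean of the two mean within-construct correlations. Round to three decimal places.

Mean heterotrait r = 1.29/6 = 0.2150.
Mean within-Lon = 1.64/3 = 0.5467; mean within-EE = 0.63/1 = 0.6300.
Geometric mean = √(0.5467 × 0.6300) = 0.5869.
HTMT = 0.2150 / 0.5869 = 0.366.

0.366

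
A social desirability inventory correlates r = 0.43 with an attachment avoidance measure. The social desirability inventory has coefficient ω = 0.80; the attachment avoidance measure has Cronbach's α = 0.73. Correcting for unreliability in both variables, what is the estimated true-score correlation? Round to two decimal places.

r_true = r_obs / √(r_xx · r_yy) = 0.43 / √(0.80 × 0.73) = 0.43 / √0.5840 = 0.43 / 0.7642 ≈ 0.56.

0.56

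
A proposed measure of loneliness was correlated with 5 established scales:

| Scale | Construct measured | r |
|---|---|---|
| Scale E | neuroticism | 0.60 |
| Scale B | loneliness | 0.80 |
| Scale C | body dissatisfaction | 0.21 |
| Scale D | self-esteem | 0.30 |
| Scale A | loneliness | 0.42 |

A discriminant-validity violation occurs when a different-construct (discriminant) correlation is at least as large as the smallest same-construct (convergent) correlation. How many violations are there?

1

Convergent (same construct = loneliness): Scale B, Scale A.
Smallest convergent = 0.42. Discriminant values: 0.60, 0.21, 0.30; count ≥ 0.42 → 1.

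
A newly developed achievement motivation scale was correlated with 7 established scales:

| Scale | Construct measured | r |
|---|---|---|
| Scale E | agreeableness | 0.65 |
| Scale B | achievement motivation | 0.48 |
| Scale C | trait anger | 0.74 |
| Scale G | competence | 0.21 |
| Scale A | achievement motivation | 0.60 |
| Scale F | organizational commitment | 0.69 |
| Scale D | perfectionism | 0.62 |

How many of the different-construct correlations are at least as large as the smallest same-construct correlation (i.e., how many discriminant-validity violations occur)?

4

Convergent (same construct = achievement motivation): Scale B, Scale A.
Smallest convergent = 0.48. Discriminant values: 0.65, 0.74, 0.21, 0.69, 0.62; count ≥ 0.48 → 4.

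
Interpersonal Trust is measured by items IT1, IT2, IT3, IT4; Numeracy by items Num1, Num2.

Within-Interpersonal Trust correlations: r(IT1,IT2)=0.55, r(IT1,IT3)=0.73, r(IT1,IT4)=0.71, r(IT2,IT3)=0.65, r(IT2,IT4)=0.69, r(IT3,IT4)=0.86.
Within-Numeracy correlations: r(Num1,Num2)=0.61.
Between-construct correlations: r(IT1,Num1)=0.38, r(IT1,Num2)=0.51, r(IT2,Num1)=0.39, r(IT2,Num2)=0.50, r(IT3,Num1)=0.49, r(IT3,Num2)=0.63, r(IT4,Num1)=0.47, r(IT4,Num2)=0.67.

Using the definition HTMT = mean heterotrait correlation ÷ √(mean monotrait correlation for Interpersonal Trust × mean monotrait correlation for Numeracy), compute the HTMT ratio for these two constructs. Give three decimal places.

0.774

Mean heterotrait r = 4.04/8 = 0.5050.
Mean within-IT = 4.19/6 = 0.6983; mean within-Num = 0.61/1 = 0.6100.
Geometric mean = √(0.6983 × 0.6100) = 0.6527.
HTMT = 0.5050 / 0.6527 = 0.774.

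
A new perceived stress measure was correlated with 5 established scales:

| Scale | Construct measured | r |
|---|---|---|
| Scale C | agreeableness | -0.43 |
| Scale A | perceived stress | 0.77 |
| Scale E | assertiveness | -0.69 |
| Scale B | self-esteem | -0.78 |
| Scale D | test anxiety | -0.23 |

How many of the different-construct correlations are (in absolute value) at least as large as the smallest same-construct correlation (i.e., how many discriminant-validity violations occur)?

Convergent (same construct = perceived stress): Scale A.
Smallest convergent = 0.77. Discriminant |r|: 0.43, 0.69, 0.78, 0.23; count ≥ 0.77 → 1.

1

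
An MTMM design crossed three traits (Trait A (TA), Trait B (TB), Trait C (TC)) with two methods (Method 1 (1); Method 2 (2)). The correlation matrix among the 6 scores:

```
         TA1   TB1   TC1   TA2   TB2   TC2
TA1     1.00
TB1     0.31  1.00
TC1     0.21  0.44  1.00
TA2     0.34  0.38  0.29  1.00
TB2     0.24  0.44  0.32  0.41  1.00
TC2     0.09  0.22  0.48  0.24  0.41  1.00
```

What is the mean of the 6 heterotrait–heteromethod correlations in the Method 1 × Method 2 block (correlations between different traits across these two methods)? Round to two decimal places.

HTHM values (method 1 × method 2): 0.24, 0.09, 0.38, 0.22, 0.29, 0.32; mean = 1.54/6 = 0.26.

0.26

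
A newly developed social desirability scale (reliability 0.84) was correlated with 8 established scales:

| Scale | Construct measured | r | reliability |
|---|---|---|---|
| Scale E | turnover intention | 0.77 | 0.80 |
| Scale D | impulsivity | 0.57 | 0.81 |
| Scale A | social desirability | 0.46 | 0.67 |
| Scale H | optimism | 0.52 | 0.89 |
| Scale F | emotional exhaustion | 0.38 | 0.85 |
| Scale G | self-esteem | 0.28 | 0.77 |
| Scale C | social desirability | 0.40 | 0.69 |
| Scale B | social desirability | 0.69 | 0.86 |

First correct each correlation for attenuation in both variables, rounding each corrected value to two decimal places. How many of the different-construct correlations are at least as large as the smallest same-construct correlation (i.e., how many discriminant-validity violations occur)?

3

Disattenuated r (r / √(r_scale · r_new)):
  Scale E (disc): 0.77 / √(0.80·0.84) = 0.94
  Scale D (disc): 0.57 / √(0.81·0.84) = 0.69
  Scale A (conv): 0.46 / √(0.67·0.84) = 0.61
  Scale H (disc): 0.52 / √(0.89·0.84) = 0.60
  Scale F (disc): 0.38 / √(0.85·0.84) = 0.45
  Scale G (disc): 0.28 / √(0.77·0.84) = 0.35
  Scale C (conv): 0.40 / √(0.69·0.84) = 0.53
  Scale B (conv): 0.69 / √(0.86·0.84) = 0.81
Smallest convergent = 0.53. Discriminant values: 0.94, 0.69, 0.60, 0.45, 0.35; count ≥ 0.53 → 3.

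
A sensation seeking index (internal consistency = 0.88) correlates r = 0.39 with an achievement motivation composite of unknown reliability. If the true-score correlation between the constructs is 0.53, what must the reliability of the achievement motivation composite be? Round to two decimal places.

0.62

r_true = r_obs / √(r_xx · r_yy) ⇒ 0.53 = 0.39 / √(0.88 · r_yy).
√(0.88 · r_yy) = 0.39 / 0.53 = 0.7358; 0.88 · r_yy = 0.5414; r_yy = 0.5414 / 0.88 ≈ 0.62.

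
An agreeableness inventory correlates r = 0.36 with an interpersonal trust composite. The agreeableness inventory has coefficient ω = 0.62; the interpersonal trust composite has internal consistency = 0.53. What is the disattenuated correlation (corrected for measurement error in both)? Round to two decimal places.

0.63

r_true = r_obs / √(r_xx · r_yy) = 0.36 / √(0.62 × 0.53) = 0.36 / √0.3286 = 0.36 / 0.5732 ≈ 0.63.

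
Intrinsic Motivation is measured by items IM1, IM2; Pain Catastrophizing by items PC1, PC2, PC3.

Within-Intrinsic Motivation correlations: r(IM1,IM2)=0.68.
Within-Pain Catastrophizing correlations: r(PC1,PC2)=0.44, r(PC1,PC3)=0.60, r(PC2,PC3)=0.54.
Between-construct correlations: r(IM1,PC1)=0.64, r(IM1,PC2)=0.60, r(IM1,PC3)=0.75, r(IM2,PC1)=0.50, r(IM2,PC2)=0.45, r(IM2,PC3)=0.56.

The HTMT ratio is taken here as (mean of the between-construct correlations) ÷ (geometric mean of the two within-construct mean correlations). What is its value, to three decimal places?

0.975

Mean between = 3.50/6 = 0.5833.
Mean within-IM = 0.68/1 = 0.6800; mean within-PC = 1.58/3 = 0.5267.
Geometric mean = √(0.6800 × 0.5267) = 0.5985.
HTMT = 0.5833 / 0.5985 = 0.975.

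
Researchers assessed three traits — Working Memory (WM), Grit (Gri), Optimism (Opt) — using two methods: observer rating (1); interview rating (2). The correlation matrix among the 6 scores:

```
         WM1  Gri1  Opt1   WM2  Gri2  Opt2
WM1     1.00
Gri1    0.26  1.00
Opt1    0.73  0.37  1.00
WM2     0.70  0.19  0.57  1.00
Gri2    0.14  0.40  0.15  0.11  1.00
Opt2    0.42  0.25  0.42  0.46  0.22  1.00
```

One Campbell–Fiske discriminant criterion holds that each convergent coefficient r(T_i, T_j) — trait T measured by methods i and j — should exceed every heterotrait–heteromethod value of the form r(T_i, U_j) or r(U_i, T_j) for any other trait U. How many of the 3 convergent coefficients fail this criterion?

1

Convergent coefficients and their comparison sets:
WM (methods 1·2): 0.70 vs {0.14, 0.19, 0.42, 0.57} → pass.
Gri (methods 1·2): 0.40 vs {0.19, 0.14, 0.25, 0.15} → pass.
Opt (methods 1·2): 0.42 vs {0.57, 0.42, 0.15, 0.25} → fail.
1 of 3 fail.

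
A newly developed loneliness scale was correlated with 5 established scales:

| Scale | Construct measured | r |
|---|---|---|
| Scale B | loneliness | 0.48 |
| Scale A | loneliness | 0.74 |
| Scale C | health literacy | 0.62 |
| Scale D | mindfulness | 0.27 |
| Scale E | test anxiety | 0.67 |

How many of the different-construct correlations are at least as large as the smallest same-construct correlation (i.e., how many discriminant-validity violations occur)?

2

Convergent (same construct = loneliness): Scale B, Scale A.
Smallest convergent = 0.48. Discriminant values: 0.62, 0.27, 0.67; count ≥ 0.48 → 2.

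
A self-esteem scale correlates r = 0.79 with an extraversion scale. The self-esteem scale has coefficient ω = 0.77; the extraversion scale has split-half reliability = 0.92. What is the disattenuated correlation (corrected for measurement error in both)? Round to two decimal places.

r_true = r_obs / √(r_xx · r_yy) = 0.79 / √(0.77 × 0.92) = 0.79 / √0.7084 = 0.79 / 0.8417 ≈ 0.94.

0.94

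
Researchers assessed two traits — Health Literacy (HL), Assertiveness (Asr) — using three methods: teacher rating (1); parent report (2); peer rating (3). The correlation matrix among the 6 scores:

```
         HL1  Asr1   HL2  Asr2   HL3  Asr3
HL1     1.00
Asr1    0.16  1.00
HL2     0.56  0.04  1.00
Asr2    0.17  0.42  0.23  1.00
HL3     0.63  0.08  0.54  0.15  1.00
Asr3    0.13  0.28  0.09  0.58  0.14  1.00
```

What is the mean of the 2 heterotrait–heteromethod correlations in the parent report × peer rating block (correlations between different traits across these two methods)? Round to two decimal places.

0.12

HTHM values (method 2 × method 3): 0.09, 0.15; mean = 0.24/2 = 0.12.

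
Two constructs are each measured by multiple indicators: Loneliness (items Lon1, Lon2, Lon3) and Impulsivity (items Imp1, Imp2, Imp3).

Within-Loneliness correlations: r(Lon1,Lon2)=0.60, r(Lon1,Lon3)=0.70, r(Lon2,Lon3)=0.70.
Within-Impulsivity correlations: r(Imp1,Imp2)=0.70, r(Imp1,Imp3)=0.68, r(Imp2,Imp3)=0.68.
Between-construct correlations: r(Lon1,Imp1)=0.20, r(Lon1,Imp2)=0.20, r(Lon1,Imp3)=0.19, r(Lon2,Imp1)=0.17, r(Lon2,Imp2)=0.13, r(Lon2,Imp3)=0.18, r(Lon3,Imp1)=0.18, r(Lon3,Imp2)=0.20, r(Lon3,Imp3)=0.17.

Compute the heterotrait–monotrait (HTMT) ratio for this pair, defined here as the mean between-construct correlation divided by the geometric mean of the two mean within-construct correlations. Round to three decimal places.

Mean heterotrait r = 1.62/9 = 0.1800.
Mean within-Lon = 2.00/3 = 0.6667; mean within-Imp = 2.06/3 = 0.6867.
Geometric mean = √(0.6667 × 0.6867) = 0.6766.
HTMT = 0.1800 / 0.6766 = 0.266.

0.266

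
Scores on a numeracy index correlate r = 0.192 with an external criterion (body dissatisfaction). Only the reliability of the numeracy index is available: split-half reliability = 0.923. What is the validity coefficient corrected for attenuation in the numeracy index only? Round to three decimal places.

Single correction: r_c = r_obs / √r_xx = 0.192 / √0.923 = 0.192 / 0.9607 ≈ 0.200.

0.200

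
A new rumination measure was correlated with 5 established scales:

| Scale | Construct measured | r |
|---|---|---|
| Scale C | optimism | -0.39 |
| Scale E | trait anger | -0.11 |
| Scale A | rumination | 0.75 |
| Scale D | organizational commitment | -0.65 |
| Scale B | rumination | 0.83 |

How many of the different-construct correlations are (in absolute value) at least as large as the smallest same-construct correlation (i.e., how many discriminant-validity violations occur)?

0

Convergent (same construct = rumination): Scale A, Scale B.
Smallest convergent = 0.75. Discriminant |r|: 0.39, 0.11, 0.65; count ≥ 0.75 → 0.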